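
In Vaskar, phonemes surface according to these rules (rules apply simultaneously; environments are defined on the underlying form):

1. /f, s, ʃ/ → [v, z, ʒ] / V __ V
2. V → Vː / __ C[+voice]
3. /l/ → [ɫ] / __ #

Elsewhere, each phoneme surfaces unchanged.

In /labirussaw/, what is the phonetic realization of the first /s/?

/s/ — between /u/ and /s/; rule 1 does not apply here → [s].

[s]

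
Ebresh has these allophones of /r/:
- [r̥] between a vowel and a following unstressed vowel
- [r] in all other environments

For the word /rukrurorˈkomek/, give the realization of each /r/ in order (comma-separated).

[r], [r], [r̥], [r]

Occurrence 1 (position 1): no conditioning environment matches → elsewhere allophone [r].
Occurrence 2 (position 4): no conditioning environment matches → elsewhere allophone [r].
Occurrence 3 (position 6): between a vowel and a following unstressed vowel → [r̥].
Occurrence 4 (position 8): no conditioning environment matches → elsewhere allophone [r].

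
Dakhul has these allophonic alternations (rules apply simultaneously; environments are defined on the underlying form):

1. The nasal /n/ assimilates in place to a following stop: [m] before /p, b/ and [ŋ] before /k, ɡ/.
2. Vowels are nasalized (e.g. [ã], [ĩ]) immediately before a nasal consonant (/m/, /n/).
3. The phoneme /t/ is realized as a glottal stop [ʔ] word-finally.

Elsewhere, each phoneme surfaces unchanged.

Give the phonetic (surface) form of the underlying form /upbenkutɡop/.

[upbẽŋkutɡop]

/u/ (word-initial) is in the target of rule 2 but the environment (before a nasal consonant) is not met → [u].
/e/ — between /b/ and /n/, before a nasal consonant — surfaces as [ẽ] (rule 2).
/n/ — between /e/ and /k/, before a labial or velar stop — surfaces as [ŋ] (rule 1).
/u/ — between /k/ and /t/; rule 2 does not apply here → [u].
/t/ — between /u/ and /ɡ/; rule 3 does not apply here → [t].
/o/ (between /ɡ/ and /p/) fails the environment for rule 2, so it stays [o].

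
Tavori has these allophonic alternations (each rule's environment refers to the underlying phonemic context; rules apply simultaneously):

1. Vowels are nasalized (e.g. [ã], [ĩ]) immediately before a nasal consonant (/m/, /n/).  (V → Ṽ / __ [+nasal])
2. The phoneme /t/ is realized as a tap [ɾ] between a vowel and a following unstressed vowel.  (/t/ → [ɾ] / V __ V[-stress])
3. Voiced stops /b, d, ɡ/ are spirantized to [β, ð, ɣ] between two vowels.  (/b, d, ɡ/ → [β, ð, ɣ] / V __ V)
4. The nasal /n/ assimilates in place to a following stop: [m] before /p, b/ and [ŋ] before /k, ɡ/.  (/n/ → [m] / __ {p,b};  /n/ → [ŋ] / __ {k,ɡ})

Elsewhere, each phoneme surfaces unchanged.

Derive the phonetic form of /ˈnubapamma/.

[ˈnuβapãmma]

/n/ (word-initial) is in the target of rule 4 but the environment (before a labial or velar stop) is not met → [n].
/u/ (between /n/ and /b/): rule 1 targets it, but not before a nasal consonant → unchanged [u].
/b/ meets the environment for rule 3 (between two vowels) → [β].
/a/ (between /b/ and /p/) is in the target of rule 1 but the environment (before a nasal consonant) is not met → [a].
/p/ (between /a/ and /a/): no rule targets it → [p].
/a/ (between /p/ and /m/) occurs before a nasal consonant → [ã] by rule 1.
/m/ — not in any rule's target class → [m].
/m/ (between /m/ and /a/): no rule targets it → [m].
/a/ (word-final) fails the environment for rule 1, so it stays [a].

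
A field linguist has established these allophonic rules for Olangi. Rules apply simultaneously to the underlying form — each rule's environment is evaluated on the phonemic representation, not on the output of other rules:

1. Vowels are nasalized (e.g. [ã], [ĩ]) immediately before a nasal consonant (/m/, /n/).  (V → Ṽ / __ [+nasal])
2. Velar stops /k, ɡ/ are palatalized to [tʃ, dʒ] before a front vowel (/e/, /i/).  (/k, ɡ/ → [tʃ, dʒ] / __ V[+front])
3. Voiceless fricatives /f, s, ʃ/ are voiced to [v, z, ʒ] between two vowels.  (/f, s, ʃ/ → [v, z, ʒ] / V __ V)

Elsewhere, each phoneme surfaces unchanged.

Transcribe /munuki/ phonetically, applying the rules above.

/m/ (word-initial): no rule targets it → [m].
/u/ meets the environment for rule 1 (before a nasal consonant) → [ũ].
/n/ stays [n].
/u/ (between /n/ and /k/) fails the environment for rule 1, so it stays [u].
Rule 2 applies to /k/ (between /u/ and /i/: before a front vowel) → [tʃ].
/i/ (word-final): rule 1 targets it, but not before a nasal consonant → unchanged [i].

[mũnutʃi]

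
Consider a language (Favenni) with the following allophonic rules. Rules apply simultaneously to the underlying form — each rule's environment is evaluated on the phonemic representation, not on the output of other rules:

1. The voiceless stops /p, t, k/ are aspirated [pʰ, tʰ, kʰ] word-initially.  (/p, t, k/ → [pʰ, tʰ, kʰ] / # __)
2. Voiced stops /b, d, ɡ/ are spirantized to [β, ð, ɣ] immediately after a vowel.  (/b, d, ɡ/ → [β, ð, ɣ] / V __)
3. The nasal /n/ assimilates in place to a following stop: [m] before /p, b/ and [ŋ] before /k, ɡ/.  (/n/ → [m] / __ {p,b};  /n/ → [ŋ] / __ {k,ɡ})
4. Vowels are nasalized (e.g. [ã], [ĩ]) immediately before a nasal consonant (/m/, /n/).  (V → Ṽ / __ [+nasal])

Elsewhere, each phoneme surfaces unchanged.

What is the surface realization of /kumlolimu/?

[kʰũmlolĩmu]

/k/ (word-initial): word-initially, so rule 1 applies → [kʰ].
/u/ — between /k/ and /m/, before a nasal consonant — surfaces as [ũ] (rule 4).
/m/ stays [m].
/l/ (between /m/ and /o/): no rule targets it → [l].
/o/ (between /l/ and /l/) is in the target of rule 4 but the environment (before a nasal consonant) is not met → [o].
/l/ stays [l].
/i/ (between /l/ and /m/): before a nasal consonant, so rule 4 applies → [ĩ].
/m/ (between /i/ and /u/) is unaffected → [m].
/u/ (word-final) fails the environment for rule 4, so it stays [u].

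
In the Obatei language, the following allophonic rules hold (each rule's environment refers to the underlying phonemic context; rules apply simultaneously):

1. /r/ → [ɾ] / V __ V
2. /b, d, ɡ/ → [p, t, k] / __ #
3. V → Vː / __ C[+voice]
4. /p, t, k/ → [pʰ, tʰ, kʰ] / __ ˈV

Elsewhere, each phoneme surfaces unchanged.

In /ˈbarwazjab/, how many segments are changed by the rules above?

4

Segments that undergo a rule: /a/ → [aː] (rule 3); /a/ → [aː] (rule 3); /a/ → [aː] (rule 3); /b/ → [p] (rule 2).
All other segments surface unchanged.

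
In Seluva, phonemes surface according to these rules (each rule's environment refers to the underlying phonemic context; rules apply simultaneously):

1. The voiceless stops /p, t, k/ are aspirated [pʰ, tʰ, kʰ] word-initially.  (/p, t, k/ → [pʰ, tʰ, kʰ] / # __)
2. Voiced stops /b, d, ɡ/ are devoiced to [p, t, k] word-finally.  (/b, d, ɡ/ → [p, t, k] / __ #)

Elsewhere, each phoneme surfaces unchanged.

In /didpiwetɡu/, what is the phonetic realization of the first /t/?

/t/ — between /e/ and /ɡ/; rule 1 does not apply here → [t].

[t]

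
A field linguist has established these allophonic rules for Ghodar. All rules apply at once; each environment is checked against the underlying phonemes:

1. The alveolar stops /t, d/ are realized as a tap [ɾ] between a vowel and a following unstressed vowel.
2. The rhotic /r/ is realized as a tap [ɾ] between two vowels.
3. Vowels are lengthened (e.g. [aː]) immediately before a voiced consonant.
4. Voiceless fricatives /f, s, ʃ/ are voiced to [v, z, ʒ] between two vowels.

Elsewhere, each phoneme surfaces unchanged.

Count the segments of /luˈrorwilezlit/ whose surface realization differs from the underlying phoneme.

5

Segments that undergo a rule: /u/ → [uː] (rule 3); /r/ → [ɾ] (rule 2); /o/ → [oː] (rule 3); /i/ → [iː] (rule 3); /e/ → [eː] (rule 3).
All other segments surface unchanged.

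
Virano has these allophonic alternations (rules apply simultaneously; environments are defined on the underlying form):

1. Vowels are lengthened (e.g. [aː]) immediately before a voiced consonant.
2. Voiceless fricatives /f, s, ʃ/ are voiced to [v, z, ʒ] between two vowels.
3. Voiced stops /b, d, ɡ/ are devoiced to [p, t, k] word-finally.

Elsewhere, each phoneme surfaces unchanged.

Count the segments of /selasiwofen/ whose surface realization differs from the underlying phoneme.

Segments that undergo a rule: /e/ → [eː] (rule 1); /s/ → [z] (rule 2); /i/ → [iː] (rule 1); /f/ → [v] (rule 2); /e/ → [eː] (rule 1).
All other segments surface unchanged.

5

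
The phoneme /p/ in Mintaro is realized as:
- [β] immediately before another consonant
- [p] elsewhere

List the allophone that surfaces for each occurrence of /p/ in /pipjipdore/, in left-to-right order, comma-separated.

Occurrence 1 (position 1): no conditioning environment matches → elsewhere allophone [p].
Occurrence 2 (position 3): immediately before another consonant → [β].
Occurrence 3 (position 6): immediately before another consonant → [β].

[p], [β], [β]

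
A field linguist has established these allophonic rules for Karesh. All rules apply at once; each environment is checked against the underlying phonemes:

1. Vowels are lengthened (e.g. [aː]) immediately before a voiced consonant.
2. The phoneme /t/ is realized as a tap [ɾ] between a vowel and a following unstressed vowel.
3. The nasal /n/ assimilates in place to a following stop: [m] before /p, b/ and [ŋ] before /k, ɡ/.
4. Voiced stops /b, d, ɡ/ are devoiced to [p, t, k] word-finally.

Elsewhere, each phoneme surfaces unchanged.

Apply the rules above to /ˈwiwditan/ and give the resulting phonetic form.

/w/ (word-initial): no rule targets it → [w].
/i/ (between /w/ and /w/) occurs before a voiced consonant → [iː] by rule 1.
/w/ — not in any rule's target class → [w].
/d/ (between /w/ and /i/) is in the target of rule 4 but the environment (word-finally) is not met → [d].
/i/ (between /d/ and /t/) fails the environment for rule 1, so it stays [i].
/t/ — between /i/ and /a/, between a vowel and a following unstressed vowel — surfaces as [ɾ] (rule 2).
/a/ meets the environment for rule 1 (before a voiced consonant) → [aː].
/n/ (word-final): rule 3 targets it, but not before a labial or velar stop → unchanged [n].

[ˈwiːwdiɾaːn]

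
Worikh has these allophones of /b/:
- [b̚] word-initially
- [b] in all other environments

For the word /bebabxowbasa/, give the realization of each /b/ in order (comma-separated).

Occurrence 1 (position 1): word-initially → [b̚].
Occurrence 2 (position 3): no conditioning environment matches → elsewhere allophone [b].
Occurrence 3 (position 5): no conditioning environment matches → elsewhere allophone [b].
Occurrence 4 (position 9): no conditioning environment matches → elsewhere allophone [b].

[b̚], [b], [b], [b]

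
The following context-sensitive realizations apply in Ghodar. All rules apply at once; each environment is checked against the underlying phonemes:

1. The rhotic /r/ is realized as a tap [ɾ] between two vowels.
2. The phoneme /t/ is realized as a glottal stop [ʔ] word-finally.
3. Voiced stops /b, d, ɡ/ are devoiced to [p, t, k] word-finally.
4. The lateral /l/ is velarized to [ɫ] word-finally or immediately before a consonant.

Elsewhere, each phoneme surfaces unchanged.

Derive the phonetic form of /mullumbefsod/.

/l/ (between /u/ and /l/): word-finally or immediately before a consonant, so rule 4 applies → [ɫ].
/l/ (between /l/ and /u/) is in the target of rule 4 but the environment (word-finally or immediately before a consonant) is not met → [l].
/b/ (between /m/ and /e/): rule 3 targets it, but not word-finally → unchanged [b].
/d/ (word-final): word-finally, so rule 3 applies → [t].

[muɫlumbefsot]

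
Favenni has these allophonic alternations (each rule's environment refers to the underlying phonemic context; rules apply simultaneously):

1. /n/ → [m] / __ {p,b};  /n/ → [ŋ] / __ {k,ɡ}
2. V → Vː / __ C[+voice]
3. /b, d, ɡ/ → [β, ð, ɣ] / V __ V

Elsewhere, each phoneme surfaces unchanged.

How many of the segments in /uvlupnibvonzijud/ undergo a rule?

Segments that undergo a rule: /u/ → [uː] (rule 2); /i/ → [iː] (rule 2); /o/ → [oː] (rule 2); /i/ → [iː] (rule 2); /u/ → [uː] (rule 2).
All other segments surface unchanged.

5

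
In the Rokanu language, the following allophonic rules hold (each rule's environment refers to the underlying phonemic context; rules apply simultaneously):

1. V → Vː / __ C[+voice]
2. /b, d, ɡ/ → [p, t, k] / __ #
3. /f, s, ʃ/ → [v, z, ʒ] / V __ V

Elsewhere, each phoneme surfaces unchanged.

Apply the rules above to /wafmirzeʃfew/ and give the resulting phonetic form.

/a/ (between /w/ and /f/) is in the target of rule 1 but the environment (before a voiced consonant) is not met → [a].
/f/ (between /a/ and /m/): rule 3 targets it, but not between two vowels → unchanged [f].
Rule 1 applies to /i/ (between /m/ and /r/: before a voiced consonant) → [iː].
/e/ — between /z/ and /ʃ/; rule 1 does not apply here → [e].
/ʃ/ (between /e/ and /f/): rule 3 targets it, but not between two vowels → unchanged [ʃ].
/f/ (between /ʃ/ and /e/) fails the environment for rule 3, so it stays [f].
/e/ (between /f/ and /w/): before a voiced consonant, so rule 1 applies → [eː].

[wafmiːrzeʃfeːw]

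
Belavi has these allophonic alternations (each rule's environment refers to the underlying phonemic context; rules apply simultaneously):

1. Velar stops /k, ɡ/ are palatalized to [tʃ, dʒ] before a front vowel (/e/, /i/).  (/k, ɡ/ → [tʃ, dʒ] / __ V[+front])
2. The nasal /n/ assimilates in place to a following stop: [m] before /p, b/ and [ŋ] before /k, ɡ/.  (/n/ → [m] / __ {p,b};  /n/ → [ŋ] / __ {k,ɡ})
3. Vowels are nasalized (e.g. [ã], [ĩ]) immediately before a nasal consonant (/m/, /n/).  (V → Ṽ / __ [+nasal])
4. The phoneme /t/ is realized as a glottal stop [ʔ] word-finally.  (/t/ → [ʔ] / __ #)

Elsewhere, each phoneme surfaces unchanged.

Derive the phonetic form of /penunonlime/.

/p/ — not in any rule's target class → [p].
/e/ (between /p/ and /n/) occurs before a nasal consonant → [ẽ] by rule 3.
/n/ — between /e/ and /u/; rule 2 does not apply here → [n].
/u/ (between /n/ and /n/): before a nasal consonant, so rule 3 applies → [ũ].
/n/ (between /u/ and /o/) is in the target of rule 2 but the environment (before a labial or velar stop) is not met → [n].
/o/ (between /n/ and /n/) occurs before a nasal consonant → [õ] by rule 3.
/n/ (between /o/ and /l/) fails the environment for rule 2, so it stays [n].
/l/ stays [l].
Rule 3 applies to /i/ (between /l/ and /m/: before a nasal consonant) → [ĩ].
/m/ stays [m].
/e/ (word-final): rule 3 targets it, but not before a nasal consonant → unchanged [e].

[pẽnũnõnlĩme]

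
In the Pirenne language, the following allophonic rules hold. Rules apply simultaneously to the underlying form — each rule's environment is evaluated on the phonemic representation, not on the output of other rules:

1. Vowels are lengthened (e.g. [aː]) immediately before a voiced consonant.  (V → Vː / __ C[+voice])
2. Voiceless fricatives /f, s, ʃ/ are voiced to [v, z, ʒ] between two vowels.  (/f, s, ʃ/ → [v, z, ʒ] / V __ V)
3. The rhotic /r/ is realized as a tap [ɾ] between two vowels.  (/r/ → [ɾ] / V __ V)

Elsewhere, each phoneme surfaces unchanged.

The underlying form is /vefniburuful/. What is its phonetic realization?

[vefniːbuːɾuvuːl]

/v/ (word-initial) is unaffected → [v].
/e/ — between /v/ and /f/; rule 1 does not apply here → [e].
/f/ — between /e/ and /n/; rule 2 does not apply here → [f].
/n/ (between /f/ and /i/): no rule targets it → [n].
/i/ (between /n/ and /b/) occurs before a voiced consonant → [iː] by rule 1.
/b/ — not in any rule's target class → [b].
/u/ meets the environment for rule 1 (before a voiced consonant) → [uː].
Rule 3 applies to /r/ (between /u/ and /u/: between two vowels) → [ɾ].
/u/ (between /r/ and /f/) is in the target of rule 1 but the environment (before a voiced consonant) is not met → [u].
/f/ (between /u/ and /u/): between two vowels, so rule 2 applies → [v].
Rule 1 applies to /u/ (between /f/ and /l/: before a voiced consonant) → [uː].
/l/ stays [l].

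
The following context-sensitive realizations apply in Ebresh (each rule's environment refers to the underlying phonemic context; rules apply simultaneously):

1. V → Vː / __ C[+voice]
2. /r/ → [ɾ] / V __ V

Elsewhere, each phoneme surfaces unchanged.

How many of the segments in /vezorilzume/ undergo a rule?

Segments that undergo a rule: /e/ → [eː] (rule 1); /o/ → [oː] (rule 1); /r/ → [ɾ] (rule 2); /i/ → [iː] (rule 1); /u/ → [uː] (rule 1).
All other segments surface unchanged.

5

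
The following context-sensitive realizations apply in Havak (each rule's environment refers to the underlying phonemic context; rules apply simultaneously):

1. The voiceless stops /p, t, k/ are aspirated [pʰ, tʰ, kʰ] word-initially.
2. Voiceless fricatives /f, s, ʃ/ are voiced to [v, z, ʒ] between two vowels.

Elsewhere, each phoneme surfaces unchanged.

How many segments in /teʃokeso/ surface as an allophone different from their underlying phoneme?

3

Segments that undergo a rule: /t/ → [tʰ] (rule 1); /ʃ/ → [ʒ] (rule 2); /s/ → [z] (rule 2).
All other segments surface unchanged.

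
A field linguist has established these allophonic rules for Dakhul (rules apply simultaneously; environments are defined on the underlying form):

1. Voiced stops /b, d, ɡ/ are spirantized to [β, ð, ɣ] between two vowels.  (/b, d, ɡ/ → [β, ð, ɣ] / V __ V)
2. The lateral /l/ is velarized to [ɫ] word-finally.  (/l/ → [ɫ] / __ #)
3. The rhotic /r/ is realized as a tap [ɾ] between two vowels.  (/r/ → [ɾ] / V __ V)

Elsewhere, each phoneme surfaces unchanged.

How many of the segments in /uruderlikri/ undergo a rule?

2

Segments that undergo a rule: /r/ → [ɾ] (rule 3); /d/ → [ð] (rule 1).
All other segments surface unchanged.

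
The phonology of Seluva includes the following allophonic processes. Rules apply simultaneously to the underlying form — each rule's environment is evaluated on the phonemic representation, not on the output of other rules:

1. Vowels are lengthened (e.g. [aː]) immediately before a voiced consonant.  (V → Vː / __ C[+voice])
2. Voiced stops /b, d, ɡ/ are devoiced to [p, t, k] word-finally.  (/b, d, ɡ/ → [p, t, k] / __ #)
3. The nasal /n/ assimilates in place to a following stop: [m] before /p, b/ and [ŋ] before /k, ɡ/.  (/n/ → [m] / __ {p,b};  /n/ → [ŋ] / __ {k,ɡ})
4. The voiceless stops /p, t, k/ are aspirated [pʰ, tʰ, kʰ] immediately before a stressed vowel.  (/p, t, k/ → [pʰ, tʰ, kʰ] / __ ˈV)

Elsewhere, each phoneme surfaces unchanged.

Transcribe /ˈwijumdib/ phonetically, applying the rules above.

/w/ stays [w].
/i/ (between /w/ and /j/) occurs before a voiced consonant → [iː] by rule 1.
/j/ (between /i/ and /u/) is unaffected → [j].
Rule 1 applies to /u/ (between /j/ and /m/: before a voiced consonant) → [uː].
/m/ — not in any rule's target class → [m].
/d/ (between /m/ and /i/) fails the environment for rule 2, so it stays [d].
/i/ (between /d/ and /b/): before a voiced consonant, so rule 1 applies → [iː].
/b/ meets the environment for rule 2 (word-finally) → [p].

[ˈwiːjuːmdiːp]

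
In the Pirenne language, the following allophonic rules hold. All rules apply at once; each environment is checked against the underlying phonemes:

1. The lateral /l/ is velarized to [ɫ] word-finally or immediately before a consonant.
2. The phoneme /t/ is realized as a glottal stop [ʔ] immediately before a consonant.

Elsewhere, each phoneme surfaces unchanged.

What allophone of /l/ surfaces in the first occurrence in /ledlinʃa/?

/l/ (word-initial): rule 1 targets it, but not word-finally or immediately before a consonant → unchanged [l].

[l]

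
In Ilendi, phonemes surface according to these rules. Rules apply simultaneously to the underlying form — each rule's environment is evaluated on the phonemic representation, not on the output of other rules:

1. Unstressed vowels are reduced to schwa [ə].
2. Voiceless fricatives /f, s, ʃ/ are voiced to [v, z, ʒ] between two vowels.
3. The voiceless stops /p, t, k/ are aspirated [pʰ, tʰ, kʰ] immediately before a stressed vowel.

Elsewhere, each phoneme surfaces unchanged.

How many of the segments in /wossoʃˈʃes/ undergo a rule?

Segments that undergo a rule: /o/ → [ə] (rule 1); /o/ → [ə] (rule 1).
All other segments surface unchanged.

2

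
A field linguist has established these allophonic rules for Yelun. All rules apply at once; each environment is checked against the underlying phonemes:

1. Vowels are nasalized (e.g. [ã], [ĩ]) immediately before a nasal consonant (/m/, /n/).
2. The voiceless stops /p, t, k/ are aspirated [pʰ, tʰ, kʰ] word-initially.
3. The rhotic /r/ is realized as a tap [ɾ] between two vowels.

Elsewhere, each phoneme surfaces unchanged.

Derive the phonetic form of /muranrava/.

[muɾãnrava]

/m/ — not in any rule's target class → [m].
/u/ — between /m/ and /r/; rule 1 does not apply here → [u].
/r/ (between /u/ and /a/): between two vowels, so rule 3 applies → [ɾ].
/a/ meets the environment for rule 1 (before a nasal consonant) → [ã].
/n/ — not in any rule's target class → [n].
/r/ — between /n/ and /a/; rule 3 does not apply here → [r].
/a/ — between /r/ and /v/; rule 1 does not apply here → [a].
/v/ — not in any rule's target class → [v].
/a/ — word-final; rule 1 does not apply here → [a].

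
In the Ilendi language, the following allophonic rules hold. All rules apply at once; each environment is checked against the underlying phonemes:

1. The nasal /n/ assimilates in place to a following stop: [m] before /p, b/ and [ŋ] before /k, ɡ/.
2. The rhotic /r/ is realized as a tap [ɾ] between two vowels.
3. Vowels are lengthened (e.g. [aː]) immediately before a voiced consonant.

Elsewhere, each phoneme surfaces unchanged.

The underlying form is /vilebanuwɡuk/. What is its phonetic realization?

/v/ stays [v].
/i/ (between /v/ and /l/) occurs before a voiced consonant → [iː] by rule 3.
/l/ (between /i/ and /e/) is unaffected → [l].
Rule 3 applies to /e/ (between /l/ and /b/: before a voiced consonant) → [eː].
/b/ stays [b].
/a/ — between /b/ and /n/, before a voiced consonant — surfaces as [aː] (rule 3).
/n/ (between /a/ and /u/) is in the target of rule 1 but the environment (before a labial or velar stop) is not met → [n].
/u/ (between /n/ and /w/) occurs before a voiced consonant → [uː] by rule 3.
/w/ (between /u/ and /ɡ/) is unaffected → [w].
/ɡ/ (between /w/ and /u/): no rule targets it → [ɡ].
/u/ (between /ɡ/ and /k/) is in the target of rule 3 but the environment (before a voiced consonant) is not met → [u].
/k/ stays [k].

[viːleːbaːnuːwɡuk]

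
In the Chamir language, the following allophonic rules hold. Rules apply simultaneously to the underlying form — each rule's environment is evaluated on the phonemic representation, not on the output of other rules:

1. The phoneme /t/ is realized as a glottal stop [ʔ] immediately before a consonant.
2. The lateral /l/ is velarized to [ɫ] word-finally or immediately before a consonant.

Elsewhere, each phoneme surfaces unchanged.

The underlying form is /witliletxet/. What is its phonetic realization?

/w/ — not in any rule's target class → [w].
/i/ stays [i].
/t/ (between /i/ and /l/): immediately before a consonant, so rule 1 applies → [ʔ].
/l/ (between /t/ and /i/): rule 2 targets it, but not word-finally or immediately before a consonant → unchanged [l].
/i/ — not in any rule's target class → [i].
/l/ — between /i/ and /e/; rule 2 does not apply here → [l].
/e/ — not in any rule's target class → [e].
/t/ (between /e/ and /x/) occurs immediately before a consonant → [ʔ] by rule 1.
/x/ (between /t/ and /e/) is unaffected → [x].
/e/ — not in any rule's target class → [e].
/t/ — word-final; rule 1 does not apply here → [t].

[wiʔlileʔxet]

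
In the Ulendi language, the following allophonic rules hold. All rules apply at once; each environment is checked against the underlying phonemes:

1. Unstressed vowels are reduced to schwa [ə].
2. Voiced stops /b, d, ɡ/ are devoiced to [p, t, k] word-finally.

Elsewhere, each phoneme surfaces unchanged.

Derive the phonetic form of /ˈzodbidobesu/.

/z/ — not in any rule's target class → [z].
/o/ (between /z/ and /d/) fails the environment for rule 1, so it stays [o].
/d/ (between /o/ and /b/) fails the environment for rule 2, so it stays [d].
/b/ (between /d/ and /i/) is in the target of rule 2 but the environment (word-finally) is not met → [b].
/i/ (between /b/ and /d/) occurs in an unstressed syllable → [ə] by rule 1.
/d/ — between /i/ and /o/; rule 2 does not apply here → [d].
/o/ meets the environment for rule 1 (in an unstressed syllable) → [ə].
/b/ (between /o/ and /e/): rule 2 targets it, but not word-finally → unchanged [b].
/e/ — between /b/ and /s/, in an unstressed syllable — surfaces as [ə] (rule 1).
/s/ (between /e/ and /u/) is unaffected → [s].
/u/ (word-final): in an unstressed syllable, so rule 1 applies → [ə].

[ˈzodbədəbəsə]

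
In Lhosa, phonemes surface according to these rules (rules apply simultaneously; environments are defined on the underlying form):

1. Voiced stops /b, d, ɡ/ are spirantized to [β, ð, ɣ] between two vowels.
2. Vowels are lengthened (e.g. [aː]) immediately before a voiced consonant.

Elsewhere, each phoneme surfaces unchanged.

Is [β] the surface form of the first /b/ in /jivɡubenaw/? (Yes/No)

Yes

/b/ (between /u/ and /e/): between two vowels, so rule 1 applies → [β].
The actual realization is [β], which matches [β].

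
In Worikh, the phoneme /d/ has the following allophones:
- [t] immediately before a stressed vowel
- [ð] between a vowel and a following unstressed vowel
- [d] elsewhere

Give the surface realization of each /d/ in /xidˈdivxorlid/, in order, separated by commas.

Occurrence 1 (position 3): no conditioning environment matches → elsewhere allophone [d].
Occurrence 2 (position 4): immediately before a stressed vowel → [t].
Occurrence 3 (position 12): no conditioning environment matches → elsewhere allophone [d].

[d], [t], [d]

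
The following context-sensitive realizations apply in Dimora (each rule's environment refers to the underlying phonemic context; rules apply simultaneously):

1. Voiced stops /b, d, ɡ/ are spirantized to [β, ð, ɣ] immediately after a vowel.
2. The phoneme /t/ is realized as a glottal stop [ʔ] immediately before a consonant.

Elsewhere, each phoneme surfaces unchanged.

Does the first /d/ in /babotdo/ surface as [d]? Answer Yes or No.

Yes

/d/ — between /t/ and /o/; rule 1 does not apply here → [d].
The actual realization is [d], which matches [d].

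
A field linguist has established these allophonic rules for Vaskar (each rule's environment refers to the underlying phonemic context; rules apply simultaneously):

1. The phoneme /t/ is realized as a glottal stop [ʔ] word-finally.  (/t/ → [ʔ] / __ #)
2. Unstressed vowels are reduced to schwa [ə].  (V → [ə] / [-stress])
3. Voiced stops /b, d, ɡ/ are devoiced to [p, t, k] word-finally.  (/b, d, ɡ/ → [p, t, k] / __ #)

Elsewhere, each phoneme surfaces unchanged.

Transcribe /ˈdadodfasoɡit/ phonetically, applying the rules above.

/d/ (word-initial) fails the environment for rule 3, so it stays [d].
/a/ (between /d/ and /d/) fails the environment for rule 2, so it stays [a].
/d/ (between /a/ and /o/): rule 3 targets it, but not word-finally → unchanged [d].
/o/ — between /d/ and /d/, in an unstressed syllable — surfaces as [ə] (rule 2).
/d/ — between /o/ and /f/; rule 3 does not apply here → [d].
/f/ (between /d/ and /a/) is unaffected → [f].
/a/ meets the environment for rule 2 (in an unstressed syllable) → [ə].
/s/ — not in any rule's target class → [s].
Rule 2 applies to /o/ (between /s/ and /ɡ/: in an unstressed syllable) → [ə].
/ɡ/ (between /o/ and /i/) fails the environment for rule 3, so it stays [ɡ].
/i/ (between /ɡ/ and /t/): in an unstressed syllable, so rule 2 applies → [ə].
/t/ (word-final) occurs word-finally → [ʔ] by rule 1.

[ˈdadədfəsəɡəʔ]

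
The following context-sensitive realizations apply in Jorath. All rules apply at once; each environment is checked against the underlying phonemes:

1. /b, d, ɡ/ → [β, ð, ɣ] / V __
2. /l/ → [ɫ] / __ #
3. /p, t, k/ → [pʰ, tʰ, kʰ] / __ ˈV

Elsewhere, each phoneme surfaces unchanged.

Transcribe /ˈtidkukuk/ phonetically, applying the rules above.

/t/ (word-initial) occurs immediately before a stressed vowel → [tʰ] by rule 3.
/i/ (between /t/ and /d/): no rule targets it → [i].
/d/ meets the environment for rule 1 (immediately after a vowel) → [ð].
/k/ (between /d/ and /u/) fails the environment for rule 3, so it stays [k].
/u/ — not in any rule's target class → [u].
/k/ (between /u/ and /u/) is in the target of rule 3 but the environment (immediately before a stressed vowel) is not met → [k].
/u/ — not in any rule's target class → [u].
/k/ (word-final) fails the environment for rule 3, so it stays [k].

[ˈtʰiðkukuk]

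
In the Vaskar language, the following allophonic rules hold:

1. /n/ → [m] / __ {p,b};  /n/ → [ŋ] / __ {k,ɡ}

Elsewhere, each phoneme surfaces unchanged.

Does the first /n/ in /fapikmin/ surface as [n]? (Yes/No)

Yes

/n/ (word-final) is in the target of rule 1 but the environment (before a labial or velar stop) is not met → [n].
The actual realization is [n], which matches [n].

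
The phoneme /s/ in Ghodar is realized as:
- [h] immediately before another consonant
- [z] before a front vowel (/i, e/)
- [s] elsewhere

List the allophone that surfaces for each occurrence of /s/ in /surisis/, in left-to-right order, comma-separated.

Occurrence 1 (position 1): no conditioning environment matches → elsewhere allophone [s].
Occurrence 2 (position 5): before a front vowel (/i, e/) → [z].
Occurrence 3 (position 7): no conditioning environment matches → elsewhere allophone [s].

[s], [z], [s]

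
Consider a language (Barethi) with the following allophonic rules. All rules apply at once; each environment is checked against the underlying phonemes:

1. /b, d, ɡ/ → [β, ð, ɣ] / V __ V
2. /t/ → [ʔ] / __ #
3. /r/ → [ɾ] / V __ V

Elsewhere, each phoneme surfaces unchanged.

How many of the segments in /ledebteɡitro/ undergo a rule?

Segments that undergo a rule: /d/ → [ð] (rule 1); /ɡ/ → [ɣ] (rule 1).
All other segments surface unchanged.

2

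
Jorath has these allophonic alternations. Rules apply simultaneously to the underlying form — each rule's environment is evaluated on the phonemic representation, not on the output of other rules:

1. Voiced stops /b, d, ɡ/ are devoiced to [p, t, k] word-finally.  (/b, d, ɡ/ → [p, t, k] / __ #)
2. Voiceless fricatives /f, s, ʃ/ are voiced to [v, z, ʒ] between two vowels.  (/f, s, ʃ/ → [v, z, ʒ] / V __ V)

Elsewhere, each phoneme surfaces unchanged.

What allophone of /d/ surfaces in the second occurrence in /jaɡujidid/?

/d/ (word-final): word-finally, so rule 1 applies → [t].

[t]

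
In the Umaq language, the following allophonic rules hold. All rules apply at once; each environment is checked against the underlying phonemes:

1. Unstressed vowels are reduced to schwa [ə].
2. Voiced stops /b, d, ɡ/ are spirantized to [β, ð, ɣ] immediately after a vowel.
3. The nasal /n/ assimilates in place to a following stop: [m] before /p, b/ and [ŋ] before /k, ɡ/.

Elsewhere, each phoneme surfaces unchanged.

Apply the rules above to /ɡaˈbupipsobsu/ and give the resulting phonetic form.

/ɡ/ (word-initial): rule 2 targets it, but not immediately after a vowel → unchanged [ɡ].
/a/ — between /ɡ/ and /b/, in an unstressed syllable — surfaces as [ə] (rule 1).
Rule 2 applies to /b/ (between /a/ and /u/: immediately after a vowel) → [β].
/u/ (between /b/ and /p/) fails the environment for rule 1, so it stays [u].
/p/ stays [p].
Rule 1 applies to /i/ (between /p/ and /p/: in an unstressed syllable) → [ə].
/p/ — not in any rule's target class → [p].
/s/ (between /p/ and /o/) is unaffected → [s].
/o/ — between /s/ and /b/, in an unstressed syllable — surfaces as [ə] (rule 1).
Rule 2 applies to /b/ (between /o/ and /s/: immediately after a vowel) → [β].
/s/ (between /b/ and /u/) is unaffected → [s].
/u/ (word-final): in an unstressed syllable, so rule 1 applies → [ə].

[ɡəˈβupəpsəβsə]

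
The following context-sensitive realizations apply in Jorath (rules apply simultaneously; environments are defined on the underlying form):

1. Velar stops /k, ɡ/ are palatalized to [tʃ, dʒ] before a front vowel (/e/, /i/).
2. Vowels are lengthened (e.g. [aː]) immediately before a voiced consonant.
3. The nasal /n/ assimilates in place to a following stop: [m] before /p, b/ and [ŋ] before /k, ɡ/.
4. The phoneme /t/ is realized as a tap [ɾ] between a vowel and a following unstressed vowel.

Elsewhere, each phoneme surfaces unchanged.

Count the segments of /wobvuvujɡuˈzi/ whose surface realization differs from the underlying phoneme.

4

Segments that undergo a rule: /o/ → [oː] (rule 2); /u/ → [uː] (rule 2); /u/ → [uː] (rule 2); /u/ → [uː] (rule 2).
All other segments surface unchanged.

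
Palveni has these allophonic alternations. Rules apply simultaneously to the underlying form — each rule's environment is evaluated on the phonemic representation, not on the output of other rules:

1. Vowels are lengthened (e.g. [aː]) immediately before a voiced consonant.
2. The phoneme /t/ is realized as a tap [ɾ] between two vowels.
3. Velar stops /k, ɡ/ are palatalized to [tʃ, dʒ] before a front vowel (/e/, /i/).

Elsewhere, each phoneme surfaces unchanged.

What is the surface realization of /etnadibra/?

/e/ (word-initial) fails the environment for rule 1, so it stays [e].
/t/ (between /e/ and /n/) fails the environment for rule 2, so it stays [t].
/n/ (between /t/ and /a/): no rule targets it → [n].
/a/ (between /n/ and /d/): before a voiced consonant, so rule 1 applies → [aː].
/d/ (between /a/ and /i/) is unaffected → [d].
/i/ (between /d/ and /b/) occurs before a voiced consonant → [iː] by rule 1.
/b/ — not in any rule's target class → [b].
/r/ stays [r].
/a/ (word-final) is in the target of rule 1 but the environment (before a voiced consonant) is not met → [a].

[etnaːdiːbra]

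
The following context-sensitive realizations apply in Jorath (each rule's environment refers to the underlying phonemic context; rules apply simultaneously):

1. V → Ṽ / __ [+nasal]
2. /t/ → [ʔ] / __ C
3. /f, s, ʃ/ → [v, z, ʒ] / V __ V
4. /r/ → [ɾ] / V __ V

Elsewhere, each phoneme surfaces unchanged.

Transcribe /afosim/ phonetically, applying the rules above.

/a/ (word-initial) is in the target of rule 1 but the environment (before a nasal consonant) is not met → [a].
Rule 3 applies to /f/ (between /a/ and /o/: between two vowels) → [v].
/o/ (between /f/ and /s/): rule 1 targets it, but not before a nasal consonant → unchanged [o].
/s/ (between /o/ and /i/): between two vowels, so rule 3 applies → [z].
/i/ (between /s/ and /m/): before a nasal consonant, so rule 1 applies → [ĩ].
/m/ stays [m].

[avozĩm]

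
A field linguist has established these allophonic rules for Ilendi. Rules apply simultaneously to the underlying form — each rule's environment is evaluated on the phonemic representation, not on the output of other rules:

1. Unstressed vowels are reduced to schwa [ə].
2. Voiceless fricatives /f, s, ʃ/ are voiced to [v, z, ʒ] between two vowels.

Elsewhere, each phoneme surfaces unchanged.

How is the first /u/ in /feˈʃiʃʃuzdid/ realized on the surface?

[ə]

/u/ (between /ʃ/ and /z/) occurs in an unstressed syllable → [ə] by rule 1.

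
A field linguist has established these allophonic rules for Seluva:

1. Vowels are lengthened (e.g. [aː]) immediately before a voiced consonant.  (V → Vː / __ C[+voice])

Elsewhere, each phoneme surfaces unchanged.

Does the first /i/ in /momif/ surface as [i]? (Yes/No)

/i/ — between /m/ and /f/; rule 1 does not apply here → [i].
The actual realization is [i], which matches [i].

Yes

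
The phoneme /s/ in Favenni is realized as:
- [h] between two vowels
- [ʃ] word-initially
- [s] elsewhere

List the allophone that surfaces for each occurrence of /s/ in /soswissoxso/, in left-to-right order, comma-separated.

[ʃ], [s], [s], [s], [s]

Occurrence 1 (position 1): word-initially → [ʃ].
Occurrence 2 (position 3): no conditioning environment matches → elsewhere allophone [s].
Occurrence 3 (position 6): no conditioning environment matches → elsewhere allophone [s].
Occurrence 4 (position 7): no conditioning environment matches → elsewhere allophone [s].
Occurrence 5 (position 10): no conditioning environment matches → elsewhere allophone [s].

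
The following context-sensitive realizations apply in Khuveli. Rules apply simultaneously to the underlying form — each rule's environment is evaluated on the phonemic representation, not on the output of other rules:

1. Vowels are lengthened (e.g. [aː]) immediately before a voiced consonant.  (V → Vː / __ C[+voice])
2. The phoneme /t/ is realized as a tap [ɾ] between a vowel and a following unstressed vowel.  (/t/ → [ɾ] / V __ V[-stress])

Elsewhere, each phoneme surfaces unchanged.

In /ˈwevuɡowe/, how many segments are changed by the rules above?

Segments that undergo a rule: /e/ → [eː] (rule 1); /u/ → [uː] (rule 1); /o/ → [oː] (rule 1).
All other segments surface unchanged.

3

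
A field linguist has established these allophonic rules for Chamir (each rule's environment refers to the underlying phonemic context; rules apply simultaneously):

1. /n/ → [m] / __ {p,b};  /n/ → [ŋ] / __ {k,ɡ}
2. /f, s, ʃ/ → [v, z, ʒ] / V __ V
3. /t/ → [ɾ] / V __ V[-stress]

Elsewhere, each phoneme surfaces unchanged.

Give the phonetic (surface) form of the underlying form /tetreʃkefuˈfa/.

/t/ — word-initial; rule 3 does not apply here → [t].
/e/ (between /t/ and /t/) is unaffected → [e].
/t/ (between /e/ and /r/) is in the target of rule 3 but the environment (between a vowel and a following unstressed vowel) is not met → [t].
/r/ — not in any rule's target class → [r].
/e/ (between /r/ and /ʃ/): no rule targets it → [e].
/ʃ/ — between /e/ and /k/; rule 2 does not apply here → [ʃ].
/k/ (between /ʃ/ and /e/) is unaffected → [k].
/e/ (between /k/ and /f/): no rule targets it → [e].
/f/ (between /e/ and /u/) occurs between two vowels → [v] by rule 2.
/u/ — not in any rule's target class → [u].
/f/ (between /u/ and /a/): between two vowels, so rule 2 applies → [v].
/a/ (word-final) is unaffected → [a].

[tetreʃkevuˈva]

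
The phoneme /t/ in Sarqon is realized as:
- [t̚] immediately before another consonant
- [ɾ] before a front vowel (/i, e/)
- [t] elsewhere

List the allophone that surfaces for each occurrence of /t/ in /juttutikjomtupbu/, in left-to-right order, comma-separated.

[t̚], [t], [ɾ], [t]

Occurrence 1 (position 3): immediately before another consonant → [t̚].
Occurrence 2 (position 4): no conditioning environment matches → elsewhere allophone [t].
Occurrence 3 (position 6): before a front vowel (/i, e/) → [ɾ].
Occurrence 4 (position 12): no conditioning environment matches → elsewhere allophone [t].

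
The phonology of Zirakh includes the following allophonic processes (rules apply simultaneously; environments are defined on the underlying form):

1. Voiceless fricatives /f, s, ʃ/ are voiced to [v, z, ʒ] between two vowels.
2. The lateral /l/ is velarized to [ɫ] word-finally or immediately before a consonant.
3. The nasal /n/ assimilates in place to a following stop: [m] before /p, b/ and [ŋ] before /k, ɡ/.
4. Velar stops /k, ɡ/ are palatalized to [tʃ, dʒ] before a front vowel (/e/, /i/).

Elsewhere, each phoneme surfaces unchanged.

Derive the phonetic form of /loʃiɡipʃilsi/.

[loʒidʒipʃiɫsi]

/l/ — word-initial; rule 2 does not apply here → [l].
/o/ (between /l/ and /ʃ/): no rule targets it → [o].
Rule 1 applies to /ʃ/ (between /o/ and /i/: between two vowels) → [ʒ].
/i/ — not in any rule's target class → [i].
Rule 4 applies to /ɡ/ (between /i/ and /i/: before a front vowel) → [dʒ].
/i/ stays [i].
/p/ stays [p].
/ʃ/ (between /p/ and /i/): rule 1 targets it, but not between two vowels → unchanged [ʃ].
/i/ (between /ʃ/ and /l/) is unaffected → [i].
/l/ meets the environment for rule 2 (word-finally or immediately before a consonant) → [ɫ].
/s/ (between /l/ and /i/): rule 1 targets it, but not between two vowels → unchanged [s].
/i/ — not in any rule's target class → [i].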